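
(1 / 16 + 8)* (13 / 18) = 559 / 96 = 5.82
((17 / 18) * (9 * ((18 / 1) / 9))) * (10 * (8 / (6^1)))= 680 / 3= 226.67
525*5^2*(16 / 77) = 30000 / 11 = 2727.27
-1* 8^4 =-4096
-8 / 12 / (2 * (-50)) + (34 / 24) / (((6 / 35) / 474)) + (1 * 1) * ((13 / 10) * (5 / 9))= 3526031 / 900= 3917.81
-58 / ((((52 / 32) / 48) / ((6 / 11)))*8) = -16704 / 143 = -116.81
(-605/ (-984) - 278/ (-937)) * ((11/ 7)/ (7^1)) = 9244807/ 45178392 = 0.20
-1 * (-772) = 772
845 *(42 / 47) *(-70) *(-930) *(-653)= -1508690547000 / 47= -32099798872.34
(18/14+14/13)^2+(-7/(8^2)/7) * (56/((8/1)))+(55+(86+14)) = 85047953/529984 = 160.47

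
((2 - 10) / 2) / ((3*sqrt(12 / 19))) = -2*sqrt(57) / 9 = -1.68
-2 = -2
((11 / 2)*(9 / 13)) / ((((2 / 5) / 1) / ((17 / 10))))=1683 / 104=16.18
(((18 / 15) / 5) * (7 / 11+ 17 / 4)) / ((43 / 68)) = 102 / 55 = 1.85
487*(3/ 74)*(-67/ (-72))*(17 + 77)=1533563/ 888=1726.99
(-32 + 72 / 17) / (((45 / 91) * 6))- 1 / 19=-410339 / 43605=-9.41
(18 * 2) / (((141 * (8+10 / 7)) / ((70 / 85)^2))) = 2744 / 149413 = 0.02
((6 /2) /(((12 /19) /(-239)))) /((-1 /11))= 49951 /4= 12487.75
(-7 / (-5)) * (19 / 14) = 19 / 10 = 1.90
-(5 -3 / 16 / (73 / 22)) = -2887 / 584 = -4.94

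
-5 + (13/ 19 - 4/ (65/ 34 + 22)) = -69250/ 15447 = -4.48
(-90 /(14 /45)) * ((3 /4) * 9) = -54675 /28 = -1952.68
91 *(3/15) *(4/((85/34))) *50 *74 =107744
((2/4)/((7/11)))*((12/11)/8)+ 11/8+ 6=419/56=7.48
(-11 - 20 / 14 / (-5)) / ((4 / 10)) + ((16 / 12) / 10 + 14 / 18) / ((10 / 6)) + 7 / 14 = -13513 / 525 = -25.74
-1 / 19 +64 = 1215 / 19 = 63.95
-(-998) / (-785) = -998 / 785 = -1.27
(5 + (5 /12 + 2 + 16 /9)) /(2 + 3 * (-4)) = -331 /360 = -0.92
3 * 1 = 3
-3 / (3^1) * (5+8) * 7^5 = -218491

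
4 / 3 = 1.33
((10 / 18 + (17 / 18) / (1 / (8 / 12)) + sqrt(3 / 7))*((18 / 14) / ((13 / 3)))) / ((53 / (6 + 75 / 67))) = 0.07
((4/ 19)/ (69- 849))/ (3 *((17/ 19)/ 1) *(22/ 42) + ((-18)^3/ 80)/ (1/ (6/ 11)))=77/ 10942854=0.00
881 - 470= 411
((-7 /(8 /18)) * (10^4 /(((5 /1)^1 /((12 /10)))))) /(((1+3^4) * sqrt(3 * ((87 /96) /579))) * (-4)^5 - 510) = 6.03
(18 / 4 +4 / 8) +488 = 493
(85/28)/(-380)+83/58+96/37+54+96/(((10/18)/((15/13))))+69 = 9688752219/29683472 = 326.40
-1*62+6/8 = -61.25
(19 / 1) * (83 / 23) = 1577 / 23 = 68.57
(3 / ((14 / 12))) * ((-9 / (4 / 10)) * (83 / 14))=-33615 / 98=-343.01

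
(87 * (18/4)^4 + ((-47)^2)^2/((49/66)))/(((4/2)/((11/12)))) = 18996679823/6272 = 3028807.37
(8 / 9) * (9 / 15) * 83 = 664 / 15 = 44.27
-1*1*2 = -2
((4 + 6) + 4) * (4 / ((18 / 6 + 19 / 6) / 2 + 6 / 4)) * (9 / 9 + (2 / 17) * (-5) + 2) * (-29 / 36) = -66584 / 2805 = -23.74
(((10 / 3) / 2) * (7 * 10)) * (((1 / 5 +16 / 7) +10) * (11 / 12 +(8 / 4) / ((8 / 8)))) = 76475 / 18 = 4248.61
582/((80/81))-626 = -1469/40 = -36.72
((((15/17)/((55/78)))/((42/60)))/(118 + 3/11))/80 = 117/619276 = 0.00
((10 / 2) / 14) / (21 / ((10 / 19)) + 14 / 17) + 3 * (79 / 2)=118.51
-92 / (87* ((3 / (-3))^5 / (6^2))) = 1104 / 29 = 38.07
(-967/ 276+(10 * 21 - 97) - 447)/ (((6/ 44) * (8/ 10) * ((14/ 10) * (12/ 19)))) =-486713975/ 139104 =-3498.92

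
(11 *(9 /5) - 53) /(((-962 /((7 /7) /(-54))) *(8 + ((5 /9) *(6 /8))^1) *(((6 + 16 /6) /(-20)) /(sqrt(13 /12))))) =166 *sqrt(39) /5683977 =0.00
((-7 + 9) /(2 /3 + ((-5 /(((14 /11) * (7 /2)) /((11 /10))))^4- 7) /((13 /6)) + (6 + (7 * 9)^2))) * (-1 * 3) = -10791707472 /7146823589329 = -0.00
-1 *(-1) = 1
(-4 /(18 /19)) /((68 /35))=-665 /306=-2.17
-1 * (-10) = 10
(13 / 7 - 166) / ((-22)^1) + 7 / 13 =16015 / 2002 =8.00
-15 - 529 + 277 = -267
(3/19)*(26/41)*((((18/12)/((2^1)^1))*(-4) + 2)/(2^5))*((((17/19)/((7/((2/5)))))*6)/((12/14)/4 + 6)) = -663/4292290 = -0.00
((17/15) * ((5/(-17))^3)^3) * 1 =-390625/20927272323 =-0.00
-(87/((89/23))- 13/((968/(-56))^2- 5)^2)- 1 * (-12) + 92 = 1503563918037/18444788624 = 81.52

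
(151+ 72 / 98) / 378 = 7435 / 18522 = 0.40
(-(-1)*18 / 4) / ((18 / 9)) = 9 / 4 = 2.25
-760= -760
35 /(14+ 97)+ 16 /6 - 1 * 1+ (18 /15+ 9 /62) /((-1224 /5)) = 1849897 /935952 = 1.98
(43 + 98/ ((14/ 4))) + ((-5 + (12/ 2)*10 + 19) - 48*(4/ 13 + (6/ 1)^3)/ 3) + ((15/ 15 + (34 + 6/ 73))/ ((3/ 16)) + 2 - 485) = -10282846/ 2847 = -3611.82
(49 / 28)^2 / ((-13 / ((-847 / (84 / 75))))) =148225 / 832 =178.16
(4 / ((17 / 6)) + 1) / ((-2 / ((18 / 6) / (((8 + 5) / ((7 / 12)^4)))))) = -98441 / 3055104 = -0.03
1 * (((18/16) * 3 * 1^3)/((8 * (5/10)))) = 27/32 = 0.84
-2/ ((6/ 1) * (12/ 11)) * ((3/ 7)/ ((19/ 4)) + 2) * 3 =-1529/ 798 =-1.92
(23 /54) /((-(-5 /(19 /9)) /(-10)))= -437 /243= -1.80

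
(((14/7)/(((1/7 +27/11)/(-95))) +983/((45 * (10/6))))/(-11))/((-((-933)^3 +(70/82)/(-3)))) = 738533/109886091904600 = 0.00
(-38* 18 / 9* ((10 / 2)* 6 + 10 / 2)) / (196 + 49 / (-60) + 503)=-159600 / 41891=-3.81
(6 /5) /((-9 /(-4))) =8 /15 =0.53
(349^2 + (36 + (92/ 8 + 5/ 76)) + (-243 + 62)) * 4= 9246735/ 19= 486670.26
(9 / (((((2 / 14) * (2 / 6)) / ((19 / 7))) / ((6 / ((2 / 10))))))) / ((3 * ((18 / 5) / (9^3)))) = 1038825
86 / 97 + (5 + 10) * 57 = 83021 / 97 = 855.89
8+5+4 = 17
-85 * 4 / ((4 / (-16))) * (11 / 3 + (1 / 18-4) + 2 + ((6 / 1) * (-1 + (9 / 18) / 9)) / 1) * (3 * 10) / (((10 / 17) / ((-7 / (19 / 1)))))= 5745320 / 57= 100795.09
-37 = -37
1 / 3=0.33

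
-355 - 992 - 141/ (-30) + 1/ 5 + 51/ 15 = -13387/ 10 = -1338.70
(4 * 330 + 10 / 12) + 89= 8459 / 6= 1409.83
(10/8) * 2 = 5/2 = 2.50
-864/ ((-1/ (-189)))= -163296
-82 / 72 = -41 / 36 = -1.14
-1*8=-8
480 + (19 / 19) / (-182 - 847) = 493919 / 1029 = 480.00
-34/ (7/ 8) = -272/ 7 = -38.86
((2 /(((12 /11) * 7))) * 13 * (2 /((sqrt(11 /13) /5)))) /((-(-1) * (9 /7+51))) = 65 * sqrt(143) /1098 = 0.71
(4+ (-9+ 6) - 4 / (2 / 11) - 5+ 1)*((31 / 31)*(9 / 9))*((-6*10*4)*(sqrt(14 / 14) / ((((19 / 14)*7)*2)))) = 6000 / 19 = 315.79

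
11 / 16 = 0.69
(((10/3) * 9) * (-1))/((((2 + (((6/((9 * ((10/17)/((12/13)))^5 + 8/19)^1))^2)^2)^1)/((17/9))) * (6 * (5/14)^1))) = -122604607063496864986412746503718839830659559/1730607289263559992873986160300922074079938201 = -0.07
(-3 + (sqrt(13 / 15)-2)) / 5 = -1 + sqrt(195) / 75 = -0.81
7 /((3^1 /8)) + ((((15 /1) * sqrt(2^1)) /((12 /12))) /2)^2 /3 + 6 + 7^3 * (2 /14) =667 /6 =111.17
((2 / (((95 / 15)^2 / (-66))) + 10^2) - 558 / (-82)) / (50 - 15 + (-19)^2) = 1532111 / 5861196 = 0.26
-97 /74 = -1.31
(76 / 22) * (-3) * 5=-570 / 11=-51.82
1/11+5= 56/11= 5.09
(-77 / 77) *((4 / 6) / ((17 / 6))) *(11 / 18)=-22 / 153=-0.14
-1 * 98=-98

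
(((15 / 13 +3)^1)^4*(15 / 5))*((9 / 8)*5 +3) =220016574 / 28561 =7703.39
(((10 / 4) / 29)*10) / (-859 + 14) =-5 / 4901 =-0.00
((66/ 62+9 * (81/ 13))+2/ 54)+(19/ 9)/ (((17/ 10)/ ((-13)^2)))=49397693/ 184977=267.05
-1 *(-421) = 421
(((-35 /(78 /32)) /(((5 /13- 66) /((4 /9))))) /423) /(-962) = -1120 /4685956353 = -0.00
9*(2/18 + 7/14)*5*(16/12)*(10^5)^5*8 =8800000000000000000000000000/3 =2933333333333333333333333000.00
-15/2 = -7.50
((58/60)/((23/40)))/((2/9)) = 174/23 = 7.57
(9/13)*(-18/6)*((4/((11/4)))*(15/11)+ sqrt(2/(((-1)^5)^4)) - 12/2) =5.40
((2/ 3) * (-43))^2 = 7396/ 9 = 821.78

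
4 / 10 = 2 / 5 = 0.40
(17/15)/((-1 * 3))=-17/45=-0.38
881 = 881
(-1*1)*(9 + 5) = -14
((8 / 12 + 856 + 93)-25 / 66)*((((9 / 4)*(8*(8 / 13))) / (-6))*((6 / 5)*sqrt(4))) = -3007344 / 715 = -4206.08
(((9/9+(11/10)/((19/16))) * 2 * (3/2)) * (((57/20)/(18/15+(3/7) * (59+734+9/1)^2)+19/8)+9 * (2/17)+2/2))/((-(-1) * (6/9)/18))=1796615252172/2596947455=691.82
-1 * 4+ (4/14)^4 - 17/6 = -98345/14406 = -6.83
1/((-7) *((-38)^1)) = 1/266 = 0.00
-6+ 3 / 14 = -81 / 14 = -5.79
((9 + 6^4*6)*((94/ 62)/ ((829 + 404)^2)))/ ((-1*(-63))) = 40655/ 329902713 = 0.00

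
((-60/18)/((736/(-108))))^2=2025/8464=0.24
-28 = -28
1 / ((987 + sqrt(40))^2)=974209 / 948927308641 -3948 *sqrt(10) / 948927308641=0.00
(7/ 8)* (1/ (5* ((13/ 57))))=0.77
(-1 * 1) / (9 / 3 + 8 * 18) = -1 / 147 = -0.01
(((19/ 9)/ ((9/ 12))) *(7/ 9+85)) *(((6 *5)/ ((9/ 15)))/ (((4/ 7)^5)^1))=1540781725/ 7776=198145.80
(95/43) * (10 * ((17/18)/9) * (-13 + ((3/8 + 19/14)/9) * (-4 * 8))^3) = -16303.81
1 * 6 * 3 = 18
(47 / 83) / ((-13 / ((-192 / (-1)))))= -9024 / 1079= -8.36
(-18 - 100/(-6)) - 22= -70/3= -23.33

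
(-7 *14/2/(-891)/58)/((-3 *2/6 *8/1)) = -49/413424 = -0.00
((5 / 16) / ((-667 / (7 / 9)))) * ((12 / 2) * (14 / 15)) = -49 / 24012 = -0.00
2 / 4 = 1 / 2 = 0.50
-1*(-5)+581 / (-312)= 979 / 312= 3.14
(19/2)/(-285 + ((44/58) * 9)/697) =-384047/11521014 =-0.03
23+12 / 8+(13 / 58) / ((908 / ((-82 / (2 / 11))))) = 1284405 / 52664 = 24.39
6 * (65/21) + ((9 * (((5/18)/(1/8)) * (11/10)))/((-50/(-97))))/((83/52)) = 658138/14525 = 45.31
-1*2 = -2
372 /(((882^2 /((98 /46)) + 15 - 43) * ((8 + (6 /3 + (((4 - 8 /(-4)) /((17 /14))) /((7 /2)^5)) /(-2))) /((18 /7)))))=697221 /2660016560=0.00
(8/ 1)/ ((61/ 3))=24/ 61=0.39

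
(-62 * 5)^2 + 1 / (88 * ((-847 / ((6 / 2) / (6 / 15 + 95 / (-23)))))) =1024296072915 / 10658648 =96100.00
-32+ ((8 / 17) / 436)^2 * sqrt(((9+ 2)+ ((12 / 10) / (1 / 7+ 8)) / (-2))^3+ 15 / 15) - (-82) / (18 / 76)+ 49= 4 * sqrt(106328203465) / 30988321225+ 3269 / 9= 363.22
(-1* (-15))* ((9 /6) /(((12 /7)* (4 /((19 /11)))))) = 1995 /352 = 5.67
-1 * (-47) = 47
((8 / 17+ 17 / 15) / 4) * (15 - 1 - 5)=3.61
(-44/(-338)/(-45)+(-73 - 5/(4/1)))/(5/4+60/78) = -2258773/61425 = -36.77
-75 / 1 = -75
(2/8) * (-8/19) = -2/19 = -0.11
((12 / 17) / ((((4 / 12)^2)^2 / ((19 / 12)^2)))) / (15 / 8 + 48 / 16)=6498 / 221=29.40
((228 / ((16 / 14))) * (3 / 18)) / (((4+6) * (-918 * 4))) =-0.00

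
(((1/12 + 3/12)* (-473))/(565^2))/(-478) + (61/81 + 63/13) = 899668152823/160676796150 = 5.60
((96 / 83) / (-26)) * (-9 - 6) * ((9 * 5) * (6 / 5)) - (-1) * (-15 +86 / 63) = 1522579 / 67977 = 22.40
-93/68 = -1.37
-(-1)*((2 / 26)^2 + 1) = 170 / 169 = 1.01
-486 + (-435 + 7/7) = -920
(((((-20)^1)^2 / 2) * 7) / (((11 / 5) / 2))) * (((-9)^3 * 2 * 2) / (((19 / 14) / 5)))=-13673110.05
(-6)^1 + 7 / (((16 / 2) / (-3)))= -69 / 8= -8.62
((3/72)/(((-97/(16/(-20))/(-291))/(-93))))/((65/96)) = 4464/325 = 13.74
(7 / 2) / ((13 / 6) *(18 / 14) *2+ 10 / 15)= 0.56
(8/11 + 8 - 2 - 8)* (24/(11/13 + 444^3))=-4368/12516559033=-0.00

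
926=926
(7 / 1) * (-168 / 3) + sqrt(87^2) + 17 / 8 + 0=-2423 / 8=-302.88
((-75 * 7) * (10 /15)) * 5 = -1750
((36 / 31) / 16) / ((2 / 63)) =567 / 248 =2.29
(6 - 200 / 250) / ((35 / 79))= 2054 / 175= 11.74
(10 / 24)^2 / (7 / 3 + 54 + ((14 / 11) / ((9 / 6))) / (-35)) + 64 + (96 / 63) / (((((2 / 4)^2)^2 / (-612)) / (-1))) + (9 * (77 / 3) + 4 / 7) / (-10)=233539887701 / 15608880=14961.99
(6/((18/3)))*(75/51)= 25/17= 1.47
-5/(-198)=5/198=0.03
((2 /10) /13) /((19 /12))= 12 /1235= 0.01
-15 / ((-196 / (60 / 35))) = 45 / 343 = 0.13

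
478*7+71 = 3417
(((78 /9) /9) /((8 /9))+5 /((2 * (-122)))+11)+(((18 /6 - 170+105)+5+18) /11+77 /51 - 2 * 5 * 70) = -47223119 /68442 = -689.97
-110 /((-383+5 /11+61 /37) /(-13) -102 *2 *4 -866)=44770 /672649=0.07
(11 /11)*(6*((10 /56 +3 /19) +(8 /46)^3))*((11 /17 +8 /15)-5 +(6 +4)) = 1743009508 /137547935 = 12.67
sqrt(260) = 2 * sqrt(65) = 16.12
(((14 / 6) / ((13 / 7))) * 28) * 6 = 2744 / 13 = 211.08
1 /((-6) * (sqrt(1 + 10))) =-sqrt(11) /66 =-0.05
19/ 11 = 1.73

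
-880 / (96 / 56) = -1540 / 3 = -513.33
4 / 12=1 / 3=0.33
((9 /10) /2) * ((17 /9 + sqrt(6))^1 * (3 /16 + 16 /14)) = 2.60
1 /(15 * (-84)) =-1 /1260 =-0.00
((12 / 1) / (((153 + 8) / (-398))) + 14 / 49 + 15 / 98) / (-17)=3875 / 2254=1.72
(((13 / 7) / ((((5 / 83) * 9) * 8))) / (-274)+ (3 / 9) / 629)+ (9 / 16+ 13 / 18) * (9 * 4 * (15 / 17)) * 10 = 177237136469 / 434311920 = 408.09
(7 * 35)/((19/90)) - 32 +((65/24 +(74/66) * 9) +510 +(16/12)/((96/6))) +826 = 12426683/5016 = 2477.41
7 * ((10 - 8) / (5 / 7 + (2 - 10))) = -98 / 51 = -1.92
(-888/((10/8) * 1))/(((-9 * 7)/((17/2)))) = 10064/105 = 95.85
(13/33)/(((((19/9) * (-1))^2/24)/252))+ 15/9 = 6388399/11913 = 536.25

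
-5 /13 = -0.38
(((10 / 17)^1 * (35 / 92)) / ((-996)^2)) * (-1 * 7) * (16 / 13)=-1225 / 630302166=-0.00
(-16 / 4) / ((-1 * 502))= 2 / 251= 0.01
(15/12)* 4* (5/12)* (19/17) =475/204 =2.33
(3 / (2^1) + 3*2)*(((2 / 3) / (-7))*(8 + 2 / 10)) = -41 / 7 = -5.86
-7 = -7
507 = 507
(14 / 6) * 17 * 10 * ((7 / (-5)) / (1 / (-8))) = 13328 / 3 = 4442.67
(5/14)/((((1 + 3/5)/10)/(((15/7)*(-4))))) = -1875/98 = -19.13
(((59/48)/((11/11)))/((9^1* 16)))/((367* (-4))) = -59/10146816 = -0.00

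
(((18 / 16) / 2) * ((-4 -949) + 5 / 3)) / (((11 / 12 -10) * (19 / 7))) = 89901 / 4142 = 21.70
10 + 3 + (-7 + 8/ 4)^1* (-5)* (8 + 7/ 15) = 674/ 3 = 224.67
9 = 9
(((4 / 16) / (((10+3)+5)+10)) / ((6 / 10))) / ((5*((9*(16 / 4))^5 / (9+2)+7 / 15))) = 55 / 101583184304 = 0.00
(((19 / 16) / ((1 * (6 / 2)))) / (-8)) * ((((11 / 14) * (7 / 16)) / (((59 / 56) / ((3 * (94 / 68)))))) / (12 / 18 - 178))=1551 / 4108288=0.00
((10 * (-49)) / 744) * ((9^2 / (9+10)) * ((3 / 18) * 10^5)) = -27562500 / 589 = -46795.42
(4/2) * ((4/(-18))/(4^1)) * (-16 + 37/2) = -5/18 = -0.28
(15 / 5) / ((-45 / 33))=-11 / 5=-2.20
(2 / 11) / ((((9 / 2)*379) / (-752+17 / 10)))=-5002 / 62535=-0.08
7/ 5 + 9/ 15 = 2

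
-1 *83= -83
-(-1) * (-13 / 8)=-13 / 8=-1.62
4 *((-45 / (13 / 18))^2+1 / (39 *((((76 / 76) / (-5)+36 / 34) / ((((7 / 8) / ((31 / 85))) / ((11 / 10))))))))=195990854975 / 12620751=15529.25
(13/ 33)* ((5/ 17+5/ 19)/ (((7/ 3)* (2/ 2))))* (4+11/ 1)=35100/ 24871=1.41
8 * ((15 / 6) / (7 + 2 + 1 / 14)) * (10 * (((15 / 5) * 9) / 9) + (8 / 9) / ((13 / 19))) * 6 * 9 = 6152160 / 1651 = 3726.32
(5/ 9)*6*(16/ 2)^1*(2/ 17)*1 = 160/ 51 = 3.14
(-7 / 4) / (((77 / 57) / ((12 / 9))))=-19 / 11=-1.73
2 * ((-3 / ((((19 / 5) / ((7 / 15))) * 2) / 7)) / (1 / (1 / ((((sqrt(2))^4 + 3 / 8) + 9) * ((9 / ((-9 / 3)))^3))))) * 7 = 2744 / 54891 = 0.05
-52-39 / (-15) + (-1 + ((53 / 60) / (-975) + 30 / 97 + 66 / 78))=-279443441 / 5674500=-49.25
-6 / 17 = -0.35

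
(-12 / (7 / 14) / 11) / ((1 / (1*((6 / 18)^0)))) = -24 / 11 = -2.18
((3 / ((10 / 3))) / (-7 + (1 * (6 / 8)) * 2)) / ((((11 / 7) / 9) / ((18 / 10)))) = -5103 / 3025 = -1.69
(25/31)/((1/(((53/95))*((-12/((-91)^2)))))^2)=404496/767422388551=0.00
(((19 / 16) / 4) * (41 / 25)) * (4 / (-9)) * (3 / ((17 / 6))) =-779 / 3400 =-0.23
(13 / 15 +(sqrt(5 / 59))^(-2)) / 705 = 38 / 2115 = 0.02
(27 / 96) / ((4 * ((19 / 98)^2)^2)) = 51883209 / 1042568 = 49.76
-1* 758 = -758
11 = 11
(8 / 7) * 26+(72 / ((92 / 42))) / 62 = 150950 / 4991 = 30.24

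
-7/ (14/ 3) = -1.50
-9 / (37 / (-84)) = 756 / 37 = 20.43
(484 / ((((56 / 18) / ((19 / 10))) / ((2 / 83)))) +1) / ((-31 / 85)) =-401132 / 18011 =-22.27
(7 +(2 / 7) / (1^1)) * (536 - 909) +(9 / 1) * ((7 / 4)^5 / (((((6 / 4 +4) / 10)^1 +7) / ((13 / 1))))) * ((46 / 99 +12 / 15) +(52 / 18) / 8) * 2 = -11254510233 / 5953024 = -1890.55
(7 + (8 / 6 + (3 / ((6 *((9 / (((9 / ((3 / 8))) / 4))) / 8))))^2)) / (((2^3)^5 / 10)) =695 / 147456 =0.00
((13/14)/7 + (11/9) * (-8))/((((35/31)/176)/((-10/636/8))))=2900887/981666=2.96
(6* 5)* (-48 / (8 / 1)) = -180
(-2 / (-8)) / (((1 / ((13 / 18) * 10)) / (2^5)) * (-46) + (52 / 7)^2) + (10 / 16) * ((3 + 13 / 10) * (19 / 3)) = 2289859409 / 134496816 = 17.03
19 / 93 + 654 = 60841 / 93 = 654.20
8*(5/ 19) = 40/ 19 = 2.11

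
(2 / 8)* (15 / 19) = 15 / 76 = 0.20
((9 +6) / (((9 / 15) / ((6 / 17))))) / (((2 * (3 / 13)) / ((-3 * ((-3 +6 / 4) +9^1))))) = -14625 / 34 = -430.15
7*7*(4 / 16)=12.25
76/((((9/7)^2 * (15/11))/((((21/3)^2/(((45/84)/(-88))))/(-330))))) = 224810432/273375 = 822.35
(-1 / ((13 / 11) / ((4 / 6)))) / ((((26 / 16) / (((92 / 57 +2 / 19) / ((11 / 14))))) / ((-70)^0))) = -21952 / 28899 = -0.76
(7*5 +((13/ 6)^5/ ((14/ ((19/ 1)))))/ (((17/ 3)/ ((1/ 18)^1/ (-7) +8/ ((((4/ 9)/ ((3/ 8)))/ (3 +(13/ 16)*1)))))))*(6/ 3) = 818819543863/ 1243662336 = 658.39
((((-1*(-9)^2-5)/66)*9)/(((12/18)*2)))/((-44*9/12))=129/484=0.27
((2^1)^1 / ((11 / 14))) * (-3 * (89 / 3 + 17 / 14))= -235.82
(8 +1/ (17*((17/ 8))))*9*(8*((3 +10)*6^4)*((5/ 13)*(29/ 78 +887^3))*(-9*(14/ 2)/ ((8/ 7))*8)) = -1152675582961464494.44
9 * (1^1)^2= 9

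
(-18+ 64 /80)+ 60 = 214 /5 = 42.80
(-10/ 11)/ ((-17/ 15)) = 150/ 187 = 0.80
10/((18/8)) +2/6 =43/9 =4.78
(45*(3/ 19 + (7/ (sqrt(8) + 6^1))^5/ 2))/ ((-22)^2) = 0.03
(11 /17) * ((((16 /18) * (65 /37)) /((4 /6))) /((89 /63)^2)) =3783780 /4982309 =0.76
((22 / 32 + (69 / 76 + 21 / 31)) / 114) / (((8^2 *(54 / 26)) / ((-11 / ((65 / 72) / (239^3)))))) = -3216514983671 / 128920320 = -24949.64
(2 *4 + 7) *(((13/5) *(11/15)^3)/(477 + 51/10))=34606/1084725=0.03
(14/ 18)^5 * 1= 16807/ 59049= 0.28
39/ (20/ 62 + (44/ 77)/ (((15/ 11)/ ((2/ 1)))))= 126945/ 3778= 33.60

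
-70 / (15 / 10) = -140 / 3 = -46.67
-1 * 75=-75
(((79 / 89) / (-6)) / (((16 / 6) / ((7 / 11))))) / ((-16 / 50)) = 13825 / 125312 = 0.11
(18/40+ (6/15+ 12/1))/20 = 257/400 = 0.64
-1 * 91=-91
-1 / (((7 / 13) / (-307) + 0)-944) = 3991 / 3767511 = 0.00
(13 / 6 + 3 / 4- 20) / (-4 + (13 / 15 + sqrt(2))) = 15375 * sqrt(2) / 7036 + 48175 / 7036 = 9.94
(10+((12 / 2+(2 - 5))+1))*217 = 3038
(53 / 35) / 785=53 / 27475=0.00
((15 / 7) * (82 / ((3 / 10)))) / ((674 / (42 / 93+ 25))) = 1617450 / 73129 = 22.12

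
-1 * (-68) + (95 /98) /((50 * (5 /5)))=66659 /980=68.02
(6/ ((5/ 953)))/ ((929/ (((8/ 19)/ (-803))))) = -45744/ 70868765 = -0.00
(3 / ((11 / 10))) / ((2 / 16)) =240 / 11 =21.82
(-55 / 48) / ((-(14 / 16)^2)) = 220 / 147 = 1.50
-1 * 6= -6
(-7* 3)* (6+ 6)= -252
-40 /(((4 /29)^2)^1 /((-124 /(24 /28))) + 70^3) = -912485 /7824558872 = -0.00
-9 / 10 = -0.90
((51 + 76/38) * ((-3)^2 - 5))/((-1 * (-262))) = 106/131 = 0.81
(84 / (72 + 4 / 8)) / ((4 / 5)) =42 / 29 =1.45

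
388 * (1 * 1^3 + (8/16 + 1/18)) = 5432/9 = 603.56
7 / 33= 0.21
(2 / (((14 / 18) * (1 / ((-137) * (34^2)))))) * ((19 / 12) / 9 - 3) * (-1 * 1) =-24151730 / 21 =-1150082.38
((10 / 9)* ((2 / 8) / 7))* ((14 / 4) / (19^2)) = 5 / 12996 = 0.00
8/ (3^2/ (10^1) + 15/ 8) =320/ 111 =2.88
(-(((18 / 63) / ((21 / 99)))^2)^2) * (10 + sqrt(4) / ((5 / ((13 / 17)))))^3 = -12755223143156736 / 3540308414125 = -3602.86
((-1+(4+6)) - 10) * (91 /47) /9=-91 /423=-0.22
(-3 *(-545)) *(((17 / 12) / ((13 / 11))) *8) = 203830 / 13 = 15679.23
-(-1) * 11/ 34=11/ 34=0.32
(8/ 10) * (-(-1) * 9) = 36/ 5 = 7.20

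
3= 3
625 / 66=9.47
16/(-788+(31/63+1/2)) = -2016/99163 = -0.02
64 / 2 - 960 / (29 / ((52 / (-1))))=50848 / 29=1753.38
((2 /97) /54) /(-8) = -1 /20952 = -0.00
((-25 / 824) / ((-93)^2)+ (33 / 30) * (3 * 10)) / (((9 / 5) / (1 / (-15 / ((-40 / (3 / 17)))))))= 19990604555 / 72158607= 277.04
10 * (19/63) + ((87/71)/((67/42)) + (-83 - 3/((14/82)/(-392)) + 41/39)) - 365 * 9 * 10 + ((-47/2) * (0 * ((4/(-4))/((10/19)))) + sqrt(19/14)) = -26039.00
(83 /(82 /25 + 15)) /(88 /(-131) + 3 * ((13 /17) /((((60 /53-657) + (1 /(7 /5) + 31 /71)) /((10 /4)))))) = -159387479337050 /23888585803109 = -6.67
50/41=1.22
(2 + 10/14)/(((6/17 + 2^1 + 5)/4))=1292/875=1.48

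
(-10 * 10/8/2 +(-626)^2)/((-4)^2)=1567479/64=24491.86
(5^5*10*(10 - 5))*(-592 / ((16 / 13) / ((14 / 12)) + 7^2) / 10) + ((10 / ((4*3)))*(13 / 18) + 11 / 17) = -309088511077 / 1672596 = -184795.68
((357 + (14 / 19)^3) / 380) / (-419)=-2451407 / 1092089980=-0.00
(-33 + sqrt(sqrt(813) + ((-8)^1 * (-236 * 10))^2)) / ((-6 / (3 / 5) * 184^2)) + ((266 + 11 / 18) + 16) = 861127657 / 3047040 - sqrt(sqrt(813) + 356454400) / 338560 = 282.56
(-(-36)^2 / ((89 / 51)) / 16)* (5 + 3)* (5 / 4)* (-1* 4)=1856.63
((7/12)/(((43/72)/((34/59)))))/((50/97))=69258/63425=1.09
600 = 600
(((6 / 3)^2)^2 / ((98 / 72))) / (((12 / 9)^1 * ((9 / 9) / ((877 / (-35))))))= -378864 / 1715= -220.91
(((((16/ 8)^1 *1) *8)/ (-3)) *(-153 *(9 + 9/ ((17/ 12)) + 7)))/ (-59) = -18240/ 59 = -309.15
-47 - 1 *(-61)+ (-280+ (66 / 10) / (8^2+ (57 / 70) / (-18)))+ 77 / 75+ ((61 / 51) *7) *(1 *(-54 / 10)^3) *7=-1625655497312 / 171238875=-9493.50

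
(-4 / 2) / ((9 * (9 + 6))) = -2 / 135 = -0.01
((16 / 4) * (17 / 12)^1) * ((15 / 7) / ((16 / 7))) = 85 / 16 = 5.31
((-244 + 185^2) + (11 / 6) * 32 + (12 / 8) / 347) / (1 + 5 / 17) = 1204800115 / 45804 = 26303.38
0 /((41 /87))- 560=-560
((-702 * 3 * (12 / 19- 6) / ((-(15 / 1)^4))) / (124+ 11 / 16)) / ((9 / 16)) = -226304 / 71071875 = -0.00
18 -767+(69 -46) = -726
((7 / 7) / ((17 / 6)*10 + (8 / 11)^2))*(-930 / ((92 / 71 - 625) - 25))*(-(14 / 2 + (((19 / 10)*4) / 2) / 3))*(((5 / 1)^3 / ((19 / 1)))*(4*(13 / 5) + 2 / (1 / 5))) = -252632100600 / 4584221827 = -55.11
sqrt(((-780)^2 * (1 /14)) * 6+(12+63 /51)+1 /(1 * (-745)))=2 * sqrt(512366750625170) /88655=510.64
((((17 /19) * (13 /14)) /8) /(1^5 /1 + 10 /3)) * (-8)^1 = -51 /266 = -0.19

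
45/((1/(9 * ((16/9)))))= 720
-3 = -3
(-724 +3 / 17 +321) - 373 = -13189 / 17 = -775.82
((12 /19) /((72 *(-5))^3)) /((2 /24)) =-0.00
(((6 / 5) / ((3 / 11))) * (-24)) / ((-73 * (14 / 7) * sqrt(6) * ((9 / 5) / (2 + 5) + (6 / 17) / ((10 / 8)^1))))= 5236 * sqrt(6) / 23433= 0.55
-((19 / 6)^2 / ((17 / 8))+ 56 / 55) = -48278 / 8415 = -5.74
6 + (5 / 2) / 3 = 41 / 6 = 6.83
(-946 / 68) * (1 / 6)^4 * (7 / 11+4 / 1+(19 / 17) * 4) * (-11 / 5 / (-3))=-805519 / 11236320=-0.07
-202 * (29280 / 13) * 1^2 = -5914560 / 13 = -454966.15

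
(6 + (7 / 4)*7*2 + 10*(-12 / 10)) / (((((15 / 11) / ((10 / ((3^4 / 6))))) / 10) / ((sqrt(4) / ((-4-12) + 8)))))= -2035 / 81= -25.12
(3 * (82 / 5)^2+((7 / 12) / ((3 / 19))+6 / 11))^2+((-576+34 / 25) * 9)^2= 537193143001469 / 19602000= 27405016.99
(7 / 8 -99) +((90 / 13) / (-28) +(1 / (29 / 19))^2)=-59965407 / 612248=-97.94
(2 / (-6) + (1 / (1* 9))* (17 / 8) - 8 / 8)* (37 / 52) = -2923 / 3744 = -0.78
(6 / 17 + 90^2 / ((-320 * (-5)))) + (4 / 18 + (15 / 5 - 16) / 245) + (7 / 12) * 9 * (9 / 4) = 17.40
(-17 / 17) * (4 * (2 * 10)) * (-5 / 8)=50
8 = 8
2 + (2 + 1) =5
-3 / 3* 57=-57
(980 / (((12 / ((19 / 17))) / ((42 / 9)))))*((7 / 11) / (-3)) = -456190 / 5049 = -90.35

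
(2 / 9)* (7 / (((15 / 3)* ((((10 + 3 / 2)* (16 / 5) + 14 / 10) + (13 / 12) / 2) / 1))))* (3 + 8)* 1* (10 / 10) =1232 / 13947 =0.09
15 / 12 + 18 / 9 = 13 / 4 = 3.25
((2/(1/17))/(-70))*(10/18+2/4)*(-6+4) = 323/315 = 1.03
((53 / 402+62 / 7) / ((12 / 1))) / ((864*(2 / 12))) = 0.01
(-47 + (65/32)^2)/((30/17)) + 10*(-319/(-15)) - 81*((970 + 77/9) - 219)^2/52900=-18824217417/27084800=-695.01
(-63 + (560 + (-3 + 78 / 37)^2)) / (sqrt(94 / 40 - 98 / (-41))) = 1362964*sqrt(4715) / 409331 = 228.64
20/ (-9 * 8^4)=-5/ 9216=-0.00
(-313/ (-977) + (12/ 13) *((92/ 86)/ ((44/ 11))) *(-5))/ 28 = -71309/ 2184572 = -0.03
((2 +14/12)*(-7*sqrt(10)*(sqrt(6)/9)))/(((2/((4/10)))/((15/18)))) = -3.18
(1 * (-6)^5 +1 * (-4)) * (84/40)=-16338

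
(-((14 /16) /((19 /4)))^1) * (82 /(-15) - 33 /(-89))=47621 /50730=0.94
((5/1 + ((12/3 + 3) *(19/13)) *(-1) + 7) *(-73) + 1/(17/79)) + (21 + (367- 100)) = 36132/221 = 163.49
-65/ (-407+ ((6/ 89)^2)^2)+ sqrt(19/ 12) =4078245665/ 25536090791+ sqrt(57)/ 6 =1.42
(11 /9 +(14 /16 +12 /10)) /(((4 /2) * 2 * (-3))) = -1187 /4320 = -0.27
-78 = -78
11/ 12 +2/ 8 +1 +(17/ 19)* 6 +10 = 1999/ 114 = 17.54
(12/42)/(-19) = -2/133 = -0.02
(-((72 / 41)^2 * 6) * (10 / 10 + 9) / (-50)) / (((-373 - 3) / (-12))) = 46656 / 395035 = 0.12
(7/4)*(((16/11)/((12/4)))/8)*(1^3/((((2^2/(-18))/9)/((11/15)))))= -63/20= -3.15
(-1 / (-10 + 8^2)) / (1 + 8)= -1 / 486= -0.00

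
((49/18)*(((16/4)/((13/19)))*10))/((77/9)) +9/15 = 13729/715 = 19.20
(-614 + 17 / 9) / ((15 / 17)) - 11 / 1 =-95138 / 135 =-704.73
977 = 977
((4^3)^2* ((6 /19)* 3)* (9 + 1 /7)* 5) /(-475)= -4718592 /12635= -373.45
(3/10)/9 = 1/30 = 0.03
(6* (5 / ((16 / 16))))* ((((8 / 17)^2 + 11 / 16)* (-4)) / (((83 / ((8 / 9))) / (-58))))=1625160 / 23987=67.75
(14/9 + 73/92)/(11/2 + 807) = 389/134550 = 0.00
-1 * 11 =-11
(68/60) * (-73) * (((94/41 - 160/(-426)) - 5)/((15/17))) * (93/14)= 1902506363/1309950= 1452.35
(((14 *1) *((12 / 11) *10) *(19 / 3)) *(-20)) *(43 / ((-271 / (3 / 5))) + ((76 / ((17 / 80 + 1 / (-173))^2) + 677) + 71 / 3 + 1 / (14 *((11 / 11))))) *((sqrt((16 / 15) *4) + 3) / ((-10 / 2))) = 510650788071240448 *sqrt(15) / 99819989595 + 63831348508905056 / 2218221991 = 48588992.05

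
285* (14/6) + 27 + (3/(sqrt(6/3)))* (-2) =692 - 3* sqrt(2) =687.76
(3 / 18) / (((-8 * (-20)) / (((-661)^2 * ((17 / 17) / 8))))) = 436921 / 7680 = 56.89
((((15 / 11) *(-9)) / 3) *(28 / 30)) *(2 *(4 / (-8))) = 42 / 11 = 3.82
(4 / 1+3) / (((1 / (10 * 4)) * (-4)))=-70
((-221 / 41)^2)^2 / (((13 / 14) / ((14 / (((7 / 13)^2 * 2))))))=62021525306 / 2825761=21948.61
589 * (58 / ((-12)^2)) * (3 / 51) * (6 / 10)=8.37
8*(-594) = -4752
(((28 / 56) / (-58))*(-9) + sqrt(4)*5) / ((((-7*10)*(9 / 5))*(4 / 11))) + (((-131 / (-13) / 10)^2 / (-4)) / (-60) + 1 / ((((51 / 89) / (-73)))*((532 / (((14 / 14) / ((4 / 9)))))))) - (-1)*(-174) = -139426757136923 / 797843592000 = -174.75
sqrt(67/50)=1.16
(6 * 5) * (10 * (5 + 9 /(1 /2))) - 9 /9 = 6899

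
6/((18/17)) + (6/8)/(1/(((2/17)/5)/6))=5783/1020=5.67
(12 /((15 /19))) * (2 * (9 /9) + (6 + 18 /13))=142.65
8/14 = 4/7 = 0.57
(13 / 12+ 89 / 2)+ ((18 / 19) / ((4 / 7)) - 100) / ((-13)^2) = 1733995 / 38532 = 45.00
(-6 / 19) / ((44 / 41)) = -123 / 418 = -0.29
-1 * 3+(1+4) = 2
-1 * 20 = -20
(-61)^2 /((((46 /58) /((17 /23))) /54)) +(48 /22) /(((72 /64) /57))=1090308346 /5819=187370.40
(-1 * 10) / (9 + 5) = -5 / 7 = -0.71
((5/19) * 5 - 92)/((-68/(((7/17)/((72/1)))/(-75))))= -12061/118605600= -0.00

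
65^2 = 4225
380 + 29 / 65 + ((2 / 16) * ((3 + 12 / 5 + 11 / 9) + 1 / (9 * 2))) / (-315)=380.44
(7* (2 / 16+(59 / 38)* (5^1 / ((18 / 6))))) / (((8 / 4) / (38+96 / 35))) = 881981 / 2280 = 386.83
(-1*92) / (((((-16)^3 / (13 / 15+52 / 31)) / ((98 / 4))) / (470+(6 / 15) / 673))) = 43928957709 / 66761600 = 658.00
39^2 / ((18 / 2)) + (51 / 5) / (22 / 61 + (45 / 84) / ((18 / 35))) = 1809449 / 10265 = 176.27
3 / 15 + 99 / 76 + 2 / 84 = 12181 / 7980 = 1.53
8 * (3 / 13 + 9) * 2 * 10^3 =1920000 / 13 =147692.31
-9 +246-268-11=-42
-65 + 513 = 448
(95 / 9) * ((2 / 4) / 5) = 19 / 18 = 1.06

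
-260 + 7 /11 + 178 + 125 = 480 /11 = 43.64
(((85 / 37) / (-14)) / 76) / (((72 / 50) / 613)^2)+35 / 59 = -1176015226895 / 3010234752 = -390.67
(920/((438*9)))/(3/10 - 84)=-4600/1649727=-0.00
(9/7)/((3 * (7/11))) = 33/49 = 0.67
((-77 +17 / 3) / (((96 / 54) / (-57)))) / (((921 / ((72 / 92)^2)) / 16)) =3952152 / 162403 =24.34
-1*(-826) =826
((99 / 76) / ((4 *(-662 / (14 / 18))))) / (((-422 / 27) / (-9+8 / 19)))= -338877 / 1613606464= -0.00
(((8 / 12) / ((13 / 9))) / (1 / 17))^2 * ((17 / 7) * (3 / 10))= 265302 / 5915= 44.85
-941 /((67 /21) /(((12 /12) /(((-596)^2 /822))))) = -8121771 /11899736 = -0.68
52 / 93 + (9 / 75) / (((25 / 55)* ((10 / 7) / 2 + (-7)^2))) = 761161 / 1348500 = 0.56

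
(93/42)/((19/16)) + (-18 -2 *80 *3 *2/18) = -27718/399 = -69.47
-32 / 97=-0.33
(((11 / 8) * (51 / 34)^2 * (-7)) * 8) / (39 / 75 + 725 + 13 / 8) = -34650 / 145429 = -0.24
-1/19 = -0.05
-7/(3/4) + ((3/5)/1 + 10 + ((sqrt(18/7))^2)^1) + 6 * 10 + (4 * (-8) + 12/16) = 13687/420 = 32.59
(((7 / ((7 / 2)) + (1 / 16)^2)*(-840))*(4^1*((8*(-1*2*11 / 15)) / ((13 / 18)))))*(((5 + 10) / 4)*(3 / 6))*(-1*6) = -15997905 / 13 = -1230608.08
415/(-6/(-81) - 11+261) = 11205/6752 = 1.66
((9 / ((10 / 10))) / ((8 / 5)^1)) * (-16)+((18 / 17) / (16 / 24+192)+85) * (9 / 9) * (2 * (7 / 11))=982978 / 54043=18.19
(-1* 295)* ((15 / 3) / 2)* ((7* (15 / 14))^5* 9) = -157510986.33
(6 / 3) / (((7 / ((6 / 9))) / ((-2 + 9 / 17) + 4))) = 172 / 357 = 0.48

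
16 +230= 246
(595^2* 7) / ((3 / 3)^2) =2478175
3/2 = 1.50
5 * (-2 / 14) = -5 / 7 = -0.71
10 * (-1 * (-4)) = 40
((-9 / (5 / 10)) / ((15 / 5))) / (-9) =2 / 3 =0.67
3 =3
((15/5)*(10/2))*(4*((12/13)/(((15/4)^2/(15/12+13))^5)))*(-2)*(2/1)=-162273624064/685546875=-236.71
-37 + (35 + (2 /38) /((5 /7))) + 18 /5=159 /95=1.67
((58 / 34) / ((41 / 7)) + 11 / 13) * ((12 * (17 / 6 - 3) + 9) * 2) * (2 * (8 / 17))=2308544 / 154037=14.99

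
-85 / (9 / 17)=-160.56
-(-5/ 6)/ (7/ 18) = 15/ 7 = 2.14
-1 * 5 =-5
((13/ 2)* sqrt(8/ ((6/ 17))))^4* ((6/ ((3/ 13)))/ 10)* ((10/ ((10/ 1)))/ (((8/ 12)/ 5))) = 107303677/ 6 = 17883946.17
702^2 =492804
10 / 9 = 1.11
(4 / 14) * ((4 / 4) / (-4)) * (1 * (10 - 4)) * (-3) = 9 / 7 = 1.29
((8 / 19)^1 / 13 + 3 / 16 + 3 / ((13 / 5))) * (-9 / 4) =-48861 / 15808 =-3.09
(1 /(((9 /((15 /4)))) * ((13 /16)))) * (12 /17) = 80 /221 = 0.36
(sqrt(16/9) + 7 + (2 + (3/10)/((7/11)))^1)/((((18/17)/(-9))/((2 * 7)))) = -38573/30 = -1285.77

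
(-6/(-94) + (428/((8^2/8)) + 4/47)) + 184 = 22339/94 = 237.65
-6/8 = -3/4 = -0.75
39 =39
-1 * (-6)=6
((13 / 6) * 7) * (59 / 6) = 5369 / 36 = 149.14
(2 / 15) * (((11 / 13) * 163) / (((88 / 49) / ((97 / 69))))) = 774739 / 53820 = 14.40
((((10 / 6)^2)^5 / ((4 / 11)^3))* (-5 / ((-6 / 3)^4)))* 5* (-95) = 30870361328125 / 60466176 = 510539.34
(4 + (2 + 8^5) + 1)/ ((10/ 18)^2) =106191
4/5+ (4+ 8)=64/5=12.80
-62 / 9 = -6.89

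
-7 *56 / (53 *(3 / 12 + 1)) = -1568 / 265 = -5.92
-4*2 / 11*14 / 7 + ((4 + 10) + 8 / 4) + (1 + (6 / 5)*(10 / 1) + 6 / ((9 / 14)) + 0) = 1217 / 33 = 36.88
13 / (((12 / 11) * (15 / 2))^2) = 1573 / 8100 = 0.19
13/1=13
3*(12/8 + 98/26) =411/26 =15.81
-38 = -38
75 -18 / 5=357 / 5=71.40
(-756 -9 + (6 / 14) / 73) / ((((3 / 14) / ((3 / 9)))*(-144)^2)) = -1018 / 17739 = -0.06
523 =523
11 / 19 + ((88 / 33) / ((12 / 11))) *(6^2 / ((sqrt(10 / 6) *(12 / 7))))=11 / 19 + 154 *sqrt(15) / 15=40.34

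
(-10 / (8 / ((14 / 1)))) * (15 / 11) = -525 / 22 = -23.86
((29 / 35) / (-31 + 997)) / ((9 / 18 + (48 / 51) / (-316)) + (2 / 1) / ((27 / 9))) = 38947 / 52839395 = 0.00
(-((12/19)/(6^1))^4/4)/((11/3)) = -12/1433531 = -0.00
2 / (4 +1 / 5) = 10 / 21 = 0.48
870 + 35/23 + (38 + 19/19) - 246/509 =10653820/11707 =910.04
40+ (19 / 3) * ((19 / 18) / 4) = 9001 / 216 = 41.67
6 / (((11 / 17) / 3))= 306 / 11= 27.82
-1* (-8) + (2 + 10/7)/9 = 176/21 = 8.38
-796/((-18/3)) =398/3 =132.67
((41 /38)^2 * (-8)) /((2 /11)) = -18491 /361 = -51.22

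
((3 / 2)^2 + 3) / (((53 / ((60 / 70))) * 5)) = 9 / 530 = 0.02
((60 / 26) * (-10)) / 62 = -150 / 403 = -0.37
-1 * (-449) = 449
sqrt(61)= 7.81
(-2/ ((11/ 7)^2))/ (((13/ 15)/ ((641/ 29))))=-942270/ 45617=-20.66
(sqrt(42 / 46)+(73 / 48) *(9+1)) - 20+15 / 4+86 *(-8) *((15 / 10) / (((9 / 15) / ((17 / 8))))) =-87745 / 24+sqrt(483) / 23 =-3655.09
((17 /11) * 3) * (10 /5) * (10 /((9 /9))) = 1020 /11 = 92.73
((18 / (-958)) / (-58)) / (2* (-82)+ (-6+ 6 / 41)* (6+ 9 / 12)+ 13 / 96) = -17712 / 11119620481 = -0.00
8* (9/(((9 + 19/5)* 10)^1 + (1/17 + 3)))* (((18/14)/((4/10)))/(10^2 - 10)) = 153/7798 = 0.02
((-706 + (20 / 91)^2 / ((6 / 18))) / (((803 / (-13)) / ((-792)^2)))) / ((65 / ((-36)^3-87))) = -15580184480986752 / 3022565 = -5154623467.48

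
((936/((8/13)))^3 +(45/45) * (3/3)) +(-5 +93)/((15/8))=52781157134/15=3518743808.93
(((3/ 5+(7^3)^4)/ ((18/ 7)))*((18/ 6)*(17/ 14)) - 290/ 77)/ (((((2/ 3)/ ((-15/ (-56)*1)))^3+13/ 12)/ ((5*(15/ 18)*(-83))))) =-190326501179023455000/ 463123199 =-410963004207.06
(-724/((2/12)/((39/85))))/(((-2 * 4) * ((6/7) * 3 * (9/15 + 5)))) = 2353/136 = 17.30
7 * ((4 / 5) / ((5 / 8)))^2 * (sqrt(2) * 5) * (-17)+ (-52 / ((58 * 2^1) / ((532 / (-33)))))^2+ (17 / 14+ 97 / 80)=-1323.99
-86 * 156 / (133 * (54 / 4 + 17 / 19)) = -26832 / 3829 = -7.01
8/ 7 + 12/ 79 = 1.29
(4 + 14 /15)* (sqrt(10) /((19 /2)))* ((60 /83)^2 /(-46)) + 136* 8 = 1088 - 17760* sqrt(10) /3010493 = 1087.98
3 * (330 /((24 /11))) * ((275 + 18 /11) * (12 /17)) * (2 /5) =35442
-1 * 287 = -287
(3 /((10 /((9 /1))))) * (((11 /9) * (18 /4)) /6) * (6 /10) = 297 /200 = 1.48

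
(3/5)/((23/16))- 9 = -987/115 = -8.58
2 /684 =1 /342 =0.00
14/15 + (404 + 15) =6299/15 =419.93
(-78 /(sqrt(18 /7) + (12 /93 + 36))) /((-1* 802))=4739280 /1757082151 -112437* sqrt(14) /3514164302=0.00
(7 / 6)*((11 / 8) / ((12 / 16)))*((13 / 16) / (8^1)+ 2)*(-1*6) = -20713 / 768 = -26.97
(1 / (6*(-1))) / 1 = -1 / 6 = -0.17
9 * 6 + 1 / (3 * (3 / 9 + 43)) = 7021 / 130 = 54.01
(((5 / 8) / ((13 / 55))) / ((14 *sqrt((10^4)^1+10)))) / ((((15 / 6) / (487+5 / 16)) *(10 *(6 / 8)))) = 2599 *sqrt(10010) / 5299840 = 0.05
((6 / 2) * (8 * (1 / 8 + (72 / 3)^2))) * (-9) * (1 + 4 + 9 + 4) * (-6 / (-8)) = -3359961 / 2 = -1679980.50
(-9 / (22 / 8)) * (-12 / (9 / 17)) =816 / 11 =74.18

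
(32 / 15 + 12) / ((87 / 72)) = 1696 / 145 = 11.70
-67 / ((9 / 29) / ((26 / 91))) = -3886 / 63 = -61.68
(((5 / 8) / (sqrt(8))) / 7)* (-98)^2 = 1715* sqrt(2) / 8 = 303.17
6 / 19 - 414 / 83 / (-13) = 14340 / 20501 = 0.70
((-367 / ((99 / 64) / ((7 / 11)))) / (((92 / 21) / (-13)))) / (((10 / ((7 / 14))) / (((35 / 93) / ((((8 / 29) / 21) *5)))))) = 332199959 / 2588190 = 128.35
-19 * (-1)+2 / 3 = 59 / 3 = 19.67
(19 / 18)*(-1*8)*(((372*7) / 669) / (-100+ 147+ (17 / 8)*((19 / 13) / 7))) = -0.69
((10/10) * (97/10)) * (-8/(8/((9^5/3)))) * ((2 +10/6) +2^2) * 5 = -14637591/2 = -7318795.50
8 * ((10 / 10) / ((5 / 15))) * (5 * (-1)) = -120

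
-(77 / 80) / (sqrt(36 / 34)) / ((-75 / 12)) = 77*sqrt(34) / 3000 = 0.15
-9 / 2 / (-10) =0.45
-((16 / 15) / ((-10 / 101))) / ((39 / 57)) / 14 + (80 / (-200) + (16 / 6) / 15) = 0.90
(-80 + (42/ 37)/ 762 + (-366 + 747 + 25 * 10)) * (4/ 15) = 3452208/ 23495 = 146.93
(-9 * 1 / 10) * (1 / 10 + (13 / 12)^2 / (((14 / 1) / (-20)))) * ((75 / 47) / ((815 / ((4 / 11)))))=11919 / 11797940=0.00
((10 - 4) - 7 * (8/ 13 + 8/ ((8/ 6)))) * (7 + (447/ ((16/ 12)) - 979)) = 333657/ 13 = 25665.92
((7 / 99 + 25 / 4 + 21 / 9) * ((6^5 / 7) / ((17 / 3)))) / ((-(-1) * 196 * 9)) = 61686 / 64141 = 0.96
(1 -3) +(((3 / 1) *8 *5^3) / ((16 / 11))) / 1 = 4121 / 2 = 2060.50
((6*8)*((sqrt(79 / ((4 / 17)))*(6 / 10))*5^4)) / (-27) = -1000*sqrt(1343) / 3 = -12215.65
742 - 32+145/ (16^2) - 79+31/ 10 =812373/ 1280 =634.67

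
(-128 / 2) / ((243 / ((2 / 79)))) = -128 / 19197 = -0.01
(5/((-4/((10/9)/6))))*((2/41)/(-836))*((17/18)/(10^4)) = 17/13326508800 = 0.00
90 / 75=6 / 5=1.20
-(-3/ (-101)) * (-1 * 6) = 18/ 101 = 0.18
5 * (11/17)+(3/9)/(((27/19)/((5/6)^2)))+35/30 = 226289/49572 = 4.56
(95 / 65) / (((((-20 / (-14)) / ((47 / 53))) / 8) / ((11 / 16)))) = 68761 / 13780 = 4.99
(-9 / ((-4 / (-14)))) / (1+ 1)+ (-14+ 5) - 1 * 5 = -119 / 4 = -29.75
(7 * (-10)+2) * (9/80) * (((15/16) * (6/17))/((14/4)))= -81/112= -0.72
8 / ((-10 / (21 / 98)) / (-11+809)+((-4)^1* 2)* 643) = -684 / 439817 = -0.00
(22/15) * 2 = 44/15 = 2.93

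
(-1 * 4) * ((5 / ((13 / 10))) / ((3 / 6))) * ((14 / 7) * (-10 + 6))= 3200 / 13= 246.15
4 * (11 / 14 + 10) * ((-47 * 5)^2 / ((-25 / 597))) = -398269446 / 7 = -56895635.14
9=9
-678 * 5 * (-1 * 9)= 30510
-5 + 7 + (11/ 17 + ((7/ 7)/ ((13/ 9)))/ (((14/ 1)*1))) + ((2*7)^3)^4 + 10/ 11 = 1929520613780946777/ 34034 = 56693912375299.61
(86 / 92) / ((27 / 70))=1505 / 621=2.42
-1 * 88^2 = -7744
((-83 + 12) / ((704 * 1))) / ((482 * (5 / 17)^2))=-20519 / 8483200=-0.00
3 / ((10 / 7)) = 21 / 10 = 2.10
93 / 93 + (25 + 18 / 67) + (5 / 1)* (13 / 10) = 32.77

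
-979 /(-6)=979 /6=163.17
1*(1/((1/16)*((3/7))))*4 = 448/3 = 149.33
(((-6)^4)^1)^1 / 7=1296 / 7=185.14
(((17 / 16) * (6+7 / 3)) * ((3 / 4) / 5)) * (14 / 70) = 17 / 64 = 0.27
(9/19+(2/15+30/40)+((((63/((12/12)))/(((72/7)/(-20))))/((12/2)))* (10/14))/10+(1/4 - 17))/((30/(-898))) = 1916781/3800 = 504.42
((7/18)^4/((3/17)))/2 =40817/629856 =0.06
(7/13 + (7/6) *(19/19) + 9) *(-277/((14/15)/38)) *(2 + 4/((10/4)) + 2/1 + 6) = -1400478.52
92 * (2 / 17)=184 / 17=10.82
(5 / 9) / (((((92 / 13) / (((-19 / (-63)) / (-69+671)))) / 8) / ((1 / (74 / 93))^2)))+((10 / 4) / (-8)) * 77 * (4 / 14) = -32837465285 / 4776703848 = -6.87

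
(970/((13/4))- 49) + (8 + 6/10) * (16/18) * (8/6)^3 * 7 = 5943701/15795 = 376.30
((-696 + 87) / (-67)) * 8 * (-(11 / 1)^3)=-6484632 / 67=-96785.55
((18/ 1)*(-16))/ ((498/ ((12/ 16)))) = -36/ 83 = -0.43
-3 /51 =-1 /17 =-0.06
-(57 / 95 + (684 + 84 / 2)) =-3633 / 5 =-726.60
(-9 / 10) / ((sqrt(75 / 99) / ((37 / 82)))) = -333 * sqrt(33) / 4100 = -0.47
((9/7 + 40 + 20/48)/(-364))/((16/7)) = -3503/69888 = -0.05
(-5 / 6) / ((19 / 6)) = -5 / 19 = -0.26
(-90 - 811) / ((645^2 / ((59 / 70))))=-53159 / 29121750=-0.00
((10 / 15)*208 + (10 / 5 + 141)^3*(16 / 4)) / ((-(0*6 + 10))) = -3509090 / 3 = -1169696.67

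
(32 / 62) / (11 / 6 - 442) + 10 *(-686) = -6860.00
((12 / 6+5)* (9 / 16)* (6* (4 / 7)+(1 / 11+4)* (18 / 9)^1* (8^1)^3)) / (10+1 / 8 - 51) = -484236 / 1199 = -403.87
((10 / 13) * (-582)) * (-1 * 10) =58200 / 13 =4476.92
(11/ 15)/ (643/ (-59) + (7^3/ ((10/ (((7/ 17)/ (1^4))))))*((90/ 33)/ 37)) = -4490431/ 60359100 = -0.07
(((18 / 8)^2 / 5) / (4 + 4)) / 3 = 27 / 640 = 0.04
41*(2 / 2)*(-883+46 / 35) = -1265219 / 35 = -36149.11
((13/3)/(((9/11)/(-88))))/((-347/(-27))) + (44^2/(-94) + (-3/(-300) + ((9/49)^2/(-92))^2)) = -1131004840625625631/19894238320104400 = -56.85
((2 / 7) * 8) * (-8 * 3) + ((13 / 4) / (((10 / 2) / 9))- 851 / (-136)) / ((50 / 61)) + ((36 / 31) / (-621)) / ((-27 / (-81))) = -6803334917 / 169694000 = -40.09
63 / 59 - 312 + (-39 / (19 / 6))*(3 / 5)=-1784193 / 5605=-318.32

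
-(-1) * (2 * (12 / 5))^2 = 576 / 25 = 23.04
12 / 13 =0.92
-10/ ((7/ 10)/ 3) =-300/ 7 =-42.86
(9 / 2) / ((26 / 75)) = 675 / 52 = 12.98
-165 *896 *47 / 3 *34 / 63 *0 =0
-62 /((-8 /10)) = 77.50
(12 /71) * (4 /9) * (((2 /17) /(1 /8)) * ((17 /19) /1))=256 /4047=0.06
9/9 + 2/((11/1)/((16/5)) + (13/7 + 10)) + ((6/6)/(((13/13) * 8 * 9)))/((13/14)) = 306169/267228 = 1.15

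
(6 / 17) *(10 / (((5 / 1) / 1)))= 12 / 17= 0.71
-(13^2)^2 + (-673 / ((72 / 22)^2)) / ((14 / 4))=-129634129 / 4536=-28578.95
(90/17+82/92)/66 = 4837/51612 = 0.09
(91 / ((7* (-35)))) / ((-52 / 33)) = 33 / 140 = 0.24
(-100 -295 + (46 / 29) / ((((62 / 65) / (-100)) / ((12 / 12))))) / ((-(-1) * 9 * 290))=-100921 / 469278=-0.22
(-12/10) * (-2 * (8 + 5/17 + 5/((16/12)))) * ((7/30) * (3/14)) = 2457/1700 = 1.45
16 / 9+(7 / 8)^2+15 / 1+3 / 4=10537 / 576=18.29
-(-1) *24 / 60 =2 / 5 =0.40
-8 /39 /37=-8 /1443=-0.01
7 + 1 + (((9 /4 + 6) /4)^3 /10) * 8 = 76897 /5120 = 15.02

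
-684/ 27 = -76/ 3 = -25.33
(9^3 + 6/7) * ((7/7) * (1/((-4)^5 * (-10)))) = 5109/71680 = 0.07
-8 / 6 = -4 / 3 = -1.33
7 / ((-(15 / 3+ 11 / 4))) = -28 / 31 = -0.90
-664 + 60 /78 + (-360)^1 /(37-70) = -93282 /143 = -652.32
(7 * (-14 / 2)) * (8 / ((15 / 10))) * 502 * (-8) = 3148544 / 3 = 1049514.67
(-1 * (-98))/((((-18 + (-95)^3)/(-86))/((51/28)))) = 15351/857393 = 0.02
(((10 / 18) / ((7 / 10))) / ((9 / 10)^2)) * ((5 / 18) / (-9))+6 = 2467558 / 413343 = 5.97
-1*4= -4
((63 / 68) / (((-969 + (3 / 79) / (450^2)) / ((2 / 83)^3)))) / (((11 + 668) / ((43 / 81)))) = -0.00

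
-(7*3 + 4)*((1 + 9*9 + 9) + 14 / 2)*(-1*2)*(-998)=-4890200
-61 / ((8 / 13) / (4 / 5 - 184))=181597 / 10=18159.70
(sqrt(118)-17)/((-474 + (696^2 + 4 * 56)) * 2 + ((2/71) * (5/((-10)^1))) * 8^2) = -1207/68751508 + 71 * sqrt(118)/68751508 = -0.00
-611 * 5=-3055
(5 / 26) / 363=0.00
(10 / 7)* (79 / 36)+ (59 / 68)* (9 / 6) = 38011 / 8568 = 4.44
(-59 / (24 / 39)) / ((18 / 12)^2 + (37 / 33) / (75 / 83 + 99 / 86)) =-371236437 / 10825046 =-34.29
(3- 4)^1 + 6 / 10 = -2 / 5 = -0.40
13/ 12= 1.08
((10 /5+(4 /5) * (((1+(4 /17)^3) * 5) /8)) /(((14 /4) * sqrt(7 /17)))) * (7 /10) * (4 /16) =0.20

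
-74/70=-37/35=-1.06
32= 32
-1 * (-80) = 80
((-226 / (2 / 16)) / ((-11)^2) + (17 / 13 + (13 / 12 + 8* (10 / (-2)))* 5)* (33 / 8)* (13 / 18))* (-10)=205861945 / 34848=5907.42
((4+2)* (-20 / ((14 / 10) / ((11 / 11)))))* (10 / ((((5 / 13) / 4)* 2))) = -31200 / 7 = -4457.14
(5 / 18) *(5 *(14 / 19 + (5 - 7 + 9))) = 1225 / 114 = 10.75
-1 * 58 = -58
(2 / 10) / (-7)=-1 / 35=-0.03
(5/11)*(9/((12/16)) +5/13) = 805/143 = 5.63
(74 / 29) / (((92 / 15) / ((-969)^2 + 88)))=17971455 / 46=390683.80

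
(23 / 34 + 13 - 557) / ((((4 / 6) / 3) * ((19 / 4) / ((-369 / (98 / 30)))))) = 18780255 / 323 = 58143.20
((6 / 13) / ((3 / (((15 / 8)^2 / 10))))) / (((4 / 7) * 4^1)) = 315 / 13312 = 0.02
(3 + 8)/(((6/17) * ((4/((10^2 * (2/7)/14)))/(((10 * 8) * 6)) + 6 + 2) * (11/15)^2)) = 7650000/1056539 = 7.24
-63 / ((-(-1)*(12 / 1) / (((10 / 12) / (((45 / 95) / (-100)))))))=16625 / 18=923.61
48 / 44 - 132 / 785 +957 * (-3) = -24783117 / 8635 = -2870.08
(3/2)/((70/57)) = 171/140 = 1.22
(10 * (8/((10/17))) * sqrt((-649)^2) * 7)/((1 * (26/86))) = 26567464/13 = 2043651.08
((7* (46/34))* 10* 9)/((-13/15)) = -217350/221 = -983.48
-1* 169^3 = -4826809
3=3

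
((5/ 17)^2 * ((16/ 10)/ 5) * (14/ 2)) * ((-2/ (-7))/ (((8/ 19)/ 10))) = 380/ 289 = 1.31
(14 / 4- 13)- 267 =-553 / 2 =-276.50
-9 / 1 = -9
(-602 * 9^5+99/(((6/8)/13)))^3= -44912188615555989951768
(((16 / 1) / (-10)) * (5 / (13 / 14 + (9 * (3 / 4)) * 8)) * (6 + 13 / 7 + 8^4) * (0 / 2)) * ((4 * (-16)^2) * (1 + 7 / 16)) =0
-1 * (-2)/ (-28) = -0.07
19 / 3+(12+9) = 82 / 3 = 27.33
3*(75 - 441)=-1098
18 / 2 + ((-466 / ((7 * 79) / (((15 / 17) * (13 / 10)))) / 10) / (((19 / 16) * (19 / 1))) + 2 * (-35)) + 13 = -48.00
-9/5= -1.80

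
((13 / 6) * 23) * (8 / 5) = 1196 / 15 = 79.73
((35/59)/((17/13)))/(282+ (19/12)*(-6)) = 182/109327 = 0.00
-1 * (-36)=36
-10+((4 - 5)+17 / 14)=-137 / 14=-9.79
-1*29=-29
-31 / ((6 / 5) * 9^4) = -155 / 39366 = -0.00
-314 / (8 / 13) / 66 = -2041 / 264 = -7.73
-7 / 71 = -0.10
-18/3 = -6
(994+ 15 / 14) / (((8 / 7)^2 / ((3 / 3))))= 97517 / 128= 761.85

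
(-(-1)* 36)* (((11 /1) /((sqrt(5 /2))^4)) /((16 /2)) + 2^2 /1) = 3798 /25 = 151.92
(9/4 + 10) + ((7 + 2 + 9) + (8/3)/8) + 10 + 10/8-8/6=81/2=40.50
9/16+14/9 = 305/144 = 2.12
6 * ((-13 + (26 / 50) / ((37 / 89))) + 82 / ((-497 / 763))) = -54235668 / 65675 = -825.82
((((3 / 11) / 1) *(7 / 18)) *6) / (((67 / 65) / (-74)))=-33670 / 737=-45.69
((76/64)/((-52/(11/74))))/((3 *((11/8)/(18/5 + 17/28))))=-11191/3232320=-0.00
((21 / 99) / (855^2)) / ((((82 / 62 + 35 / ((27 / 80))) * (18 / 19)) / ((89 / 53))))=19313 / 3943670647950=0.00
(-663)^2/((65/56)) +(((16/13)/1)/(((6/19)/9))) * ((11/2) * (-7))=377355.14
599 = 599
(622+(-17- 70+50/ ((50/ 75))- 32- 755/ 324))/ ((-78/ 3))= -186517/ 8424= -22.14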